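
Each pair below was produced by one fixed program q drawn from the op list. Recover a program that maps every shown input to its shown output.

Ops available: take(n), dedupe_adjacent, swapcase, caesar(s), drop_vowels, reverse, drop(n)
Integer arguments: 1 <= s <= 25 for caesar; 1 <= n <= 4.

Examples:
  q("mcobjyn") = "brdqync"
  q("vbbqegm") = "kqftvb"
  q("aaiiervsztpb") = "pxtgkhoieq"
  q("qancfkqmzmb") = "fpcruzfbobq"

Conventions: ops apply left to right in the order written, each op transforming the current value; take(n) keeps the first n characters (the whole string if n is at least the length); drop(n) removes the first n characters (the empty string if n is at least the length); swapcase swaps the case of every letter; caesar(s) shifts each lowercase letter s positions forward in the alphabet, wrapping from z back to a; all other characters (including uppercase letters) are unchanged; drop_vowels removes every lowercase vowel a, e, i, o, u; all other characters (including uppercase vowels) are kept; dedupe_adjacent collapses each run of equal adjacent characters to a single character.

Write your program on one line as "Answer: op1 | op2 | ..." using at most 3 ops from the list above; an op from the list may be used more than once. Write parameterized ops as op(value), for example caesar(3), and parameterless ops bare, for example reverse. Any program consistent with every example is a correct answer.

caesar(11) | dedupe_adjacent | caesar(4)

Check, running the answer program on each example:
  "mcobjyn" -> "xnzmujy" -> "xnzmujy" -> "brdqync"
  "vbbqegm" -> "gmmbprx" -> "gmbprx" -> "kqftvb"
  "aaiiervsztpb" -> "llttpcgdkeam" -> "ltpcgdkeam" -> "pxtgkhoieq"
  "qancfkqmzmb" -> "blynqvbxkxm" -> "blynqvbxkxm" -> "fpcruzfbobq"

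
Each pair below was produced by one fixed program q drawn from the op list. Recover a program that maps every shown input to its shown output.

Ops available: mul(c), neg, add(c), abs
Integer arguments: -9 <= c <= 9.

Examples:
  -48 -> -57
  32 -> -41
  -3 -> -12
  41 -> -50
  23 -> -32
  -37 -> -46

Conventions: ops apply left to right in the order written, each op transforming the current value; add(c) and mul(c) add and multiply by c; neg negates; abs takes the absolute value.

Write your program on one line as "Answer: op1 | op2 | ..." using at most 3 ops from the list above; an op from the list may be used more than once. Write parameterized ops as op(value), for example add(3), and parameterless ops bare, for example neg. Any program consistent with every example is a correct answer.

abs | neg | add(-9)

Check, running the answer program on each example:
  -48 -> 48 -> -48 -> -57
  32 -> 32 -> -32 -> -41
  -3 -> 3 -> -3 -> -12
  41 -> 41 -> -41 -> -50
  23 -> 23 -> -23 -> -32
  -37 -> 37 -> -37 -> -46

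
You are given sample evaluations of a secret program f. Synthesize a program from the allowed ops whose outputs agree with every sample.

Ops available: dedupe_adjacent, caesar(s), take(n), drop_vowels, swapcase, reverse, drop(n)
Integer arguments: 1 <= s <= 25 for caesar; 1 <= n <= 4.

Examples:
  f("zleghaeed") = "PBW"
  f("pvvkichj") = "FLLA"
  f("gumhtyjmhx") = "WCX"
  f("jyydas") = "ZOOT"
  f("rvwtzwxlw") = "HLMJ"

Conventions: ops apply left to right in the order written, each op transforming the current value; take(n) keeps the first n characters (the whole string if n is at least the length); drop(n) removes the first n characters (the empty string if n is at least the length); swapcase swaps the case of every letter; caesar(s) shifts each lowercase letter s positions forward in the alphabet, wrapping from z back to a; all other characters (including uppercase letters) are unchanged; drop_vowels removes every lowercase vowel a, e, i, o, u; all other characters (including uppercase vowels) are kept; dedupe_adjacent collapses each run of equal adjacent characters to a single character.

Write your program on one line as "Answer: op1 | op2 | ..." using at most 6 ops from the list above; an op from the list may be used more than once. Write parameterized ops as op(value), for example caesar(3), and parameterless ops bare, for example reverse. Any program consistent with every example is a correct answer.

take(4) | drop_vowels | caesar(20) | caesar(22) | swapcase

Check, running the answer program on each example:
  "zleghaeed" -> "zleg" -> "zlg" -> "tfa" -> "pbw" -> "PBW"
  "pvvkichj" -> "pvvk" -> "pvvk" -> "jppe" -> "flla" -> "FLLA"
  "gumhtyjmhx" -> "gumh" -> "gmh" -> "agb" -> "wcx" -> "WCX"
  "jyydas" -> "jyyd" -> "jyyd" -> "dssx" -> "zoot" -> "ZOOT"
  "rvwtzwxlw" -> "rvwt" -> "rvwt" -> "lpqn" -> "hlmj" -> "HLMJ"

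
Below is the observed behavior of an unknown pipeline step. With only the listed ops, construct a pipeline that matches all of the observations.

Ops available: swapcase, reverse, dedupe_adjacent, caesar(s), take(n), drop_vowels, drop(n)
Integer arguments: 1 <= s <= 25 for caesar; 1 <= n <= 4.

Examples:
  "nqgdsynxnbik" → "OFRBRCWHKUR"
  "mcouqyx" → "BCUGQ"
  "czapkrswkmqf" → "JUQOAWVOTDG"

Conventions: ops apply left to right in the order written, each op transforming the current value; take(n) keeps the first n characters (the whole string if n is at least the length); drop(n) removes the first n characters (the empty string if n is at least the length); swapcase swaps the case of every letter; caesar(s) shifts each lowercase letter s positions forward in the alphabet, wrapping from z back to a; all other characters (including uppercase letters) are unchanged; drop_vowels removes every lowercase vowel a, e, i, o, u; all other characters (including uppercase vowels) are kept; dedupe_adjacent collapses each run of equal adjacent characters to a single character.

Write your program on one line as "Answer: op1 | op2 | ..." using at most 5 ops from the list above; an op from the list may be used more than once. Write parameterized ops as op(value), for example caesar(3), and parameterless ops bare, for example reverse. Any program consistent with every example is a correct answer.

drop_vowels | caesar(1) | caesar(3) | reverse | swapcase

Check, running the answer program on each example:
  "nqgdsynxnbik" -> "nqgdsynxnbk" -> "orhetzoyocl" -> "rukhwcrbrfo" -> "ofrbrcwhkur" -> "OFRBRCWHKUR"
  "mcouqyx" -> "mcqyx" -> "ndrzy" -> "qgucb" -> "bcugq" -> "BCUGQ"
  "czapkrswkmqf" -> "czpkrswkmqf" -> "daqlstxlnrg" -> "gdtovwaoquj" -> "juqoawvotdg" -> "JUQOAWVOTDG"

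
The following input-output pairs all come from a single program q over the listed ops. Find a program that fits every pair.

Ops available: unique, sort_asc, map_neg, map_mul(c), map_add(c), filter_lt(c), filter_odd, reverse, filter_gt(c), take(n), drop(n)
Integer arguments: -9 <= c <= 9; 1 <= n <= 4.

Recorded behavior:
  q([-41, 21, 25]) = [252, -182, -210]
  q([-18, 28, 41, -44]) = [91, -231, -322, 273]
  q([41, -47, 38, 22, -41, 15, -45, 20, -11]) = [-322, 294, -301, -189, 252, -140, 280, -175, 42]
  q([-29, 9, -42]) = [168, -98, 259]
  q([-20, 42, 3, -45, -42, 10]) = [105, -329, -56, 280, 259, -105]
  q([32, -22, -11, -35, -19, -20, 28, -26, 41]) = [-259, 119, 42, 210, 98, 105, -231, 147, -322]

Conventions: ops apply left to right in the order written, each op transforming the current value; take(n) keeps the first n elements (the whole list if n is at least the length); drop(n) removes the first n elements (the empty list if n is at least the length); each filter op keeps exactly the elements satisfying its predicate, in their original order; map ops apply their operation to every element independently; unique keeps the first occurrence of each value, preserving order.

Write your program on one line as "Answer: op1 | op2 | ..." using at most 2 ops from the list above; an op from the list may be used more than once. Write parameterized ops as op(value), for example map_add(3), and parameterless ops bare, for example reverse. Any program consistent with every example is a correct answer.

map_add(5) | map_mul(-7)

Check, running the answer program on each example:
  [-41, 21, 25] -> [-36, 26, 30] -> [252, -182, -210]
  [-18, 28, 41, -44] -> [-13, 33, 46, -39] -> [91, -231, -322, 273]
  [41, -47, 38, 22, -41, 15, -45, 20, -11] -> [46, -42, 43, 27, -36, 20, -40, 25, -6] -> [-322, 294, -301, -189, 252, -140, 280, -175, 42]
  [-29, 9, -42] -> [-24, 14, -37] -> [168, -98, 259]
  [-20, 42, 3, -45, -42, 10] -> [-15, 47, 8, -40, -37, 15] -> [105, -329, -56, 280, 259, -105]
  [32, -22, -11, -35, -19, -20, 28, -26, 41] -> [37, -17, -6, -30, -14, -15, 33, -21, 46] -> [-259, 119, 42, 210, 98, 105, -231, 147, -322]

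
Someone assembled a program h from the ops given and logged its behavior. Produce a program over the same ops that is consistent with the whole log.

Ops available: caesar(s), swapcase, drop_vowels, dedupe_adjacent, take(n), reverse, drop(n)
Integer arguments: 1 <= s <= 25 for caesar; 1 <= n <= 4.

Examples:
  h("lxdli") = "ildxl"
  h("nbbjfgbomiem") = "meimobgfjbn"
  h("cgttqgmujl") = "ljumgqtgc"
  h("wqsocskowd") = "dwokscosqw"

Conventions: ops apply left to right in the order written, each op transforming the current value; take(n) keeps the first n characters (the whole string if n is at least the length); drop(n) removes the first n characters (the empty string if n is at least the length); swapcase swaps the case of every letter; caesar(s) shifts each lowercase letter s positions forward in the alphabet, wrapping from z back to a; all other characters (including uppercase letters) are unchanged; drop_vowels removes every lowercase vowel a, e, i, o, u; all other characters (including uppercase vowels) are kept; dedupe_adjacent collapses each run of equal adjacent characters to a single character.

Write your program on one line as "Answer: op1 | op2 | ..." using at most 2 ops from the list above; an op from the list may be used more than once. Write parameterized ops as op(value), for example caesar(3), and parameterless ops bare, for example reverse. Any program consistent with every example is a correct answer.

reverse | dedupe_adjacent

Check, running the answer program on each example:
  "lxdli" -> "ildxl" -> "ildxl"
  "nbbjfgbomiem" -> "meimobgfjbbn" -> "meimobgfjbn"
  "cgttqgmujl" -> "ljumgqttgc" -> "ljumgqtgc"
  "wqsocskowd" -> "dwokscosqw" -> "dwokscosqw"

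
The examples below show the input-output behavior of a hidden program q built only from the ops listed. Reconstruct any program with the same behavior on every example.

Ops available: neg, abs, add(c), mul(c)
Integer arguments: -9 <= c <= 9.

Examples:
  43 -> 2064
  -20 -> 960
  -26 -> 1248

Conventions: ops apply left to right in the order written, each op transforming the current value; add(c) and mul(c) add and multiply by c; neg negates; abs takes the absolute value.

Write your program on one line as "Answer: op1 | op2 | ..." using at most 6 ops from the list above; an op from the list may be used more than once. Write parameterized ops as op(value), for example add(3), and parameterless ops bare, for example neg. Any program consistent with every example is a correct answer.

neg | mul(4) | mul(3) | mul(-4) | abs

Check, running the answer program on each example:
  43 -> -43 -> -172 -> -516 -> 2064 -> 2064
  -20 -> 20 -> 80 -> 240 -> -960 -> 960
  -26 -> 26 -> 104 -> 312 -> -1248 -> 1248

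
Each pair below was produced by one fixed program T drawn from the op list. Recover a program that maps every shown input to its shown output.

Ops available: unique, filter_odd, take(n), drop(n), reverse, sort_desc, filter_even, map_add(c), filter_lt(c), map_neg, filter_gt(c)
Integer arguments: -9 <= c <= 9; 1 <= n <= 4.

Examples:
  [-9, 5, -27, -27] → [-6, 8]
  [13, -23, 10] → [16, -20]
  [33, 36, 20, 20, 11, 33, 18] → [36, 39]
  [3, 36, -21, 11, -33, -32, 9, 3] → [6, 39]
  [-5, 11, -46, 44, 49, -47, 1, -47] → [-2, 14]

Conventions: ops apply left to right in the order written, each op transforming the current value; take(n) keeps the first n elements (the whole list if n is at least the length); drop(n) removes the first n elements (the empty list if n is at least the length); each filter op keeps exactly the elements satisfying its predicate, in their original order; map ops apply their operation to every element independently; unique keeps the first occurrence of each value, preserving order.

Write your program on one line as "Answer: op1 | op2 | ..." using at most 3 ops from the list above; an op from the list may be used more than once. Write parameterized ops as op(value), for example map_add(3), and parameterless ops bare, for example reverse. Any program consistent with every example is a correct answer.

take(2) | map_add(3)

Check, running the answer program on each example:
  [-9, 5, -27, -27] -> [-9, 5] -> [-6, 8]
  [13, -23, 10] -> [13, -23] -> [16, -20]
  [33, 36, 20, 20, 11, 33, 18] -> [33, 36] -> [36, 39]
  [3, 36, -21, 11, -33, -32, 9, 3] -> [3, 36] -> [6, 39]
  [-5, 11, -46, 44, 49, -47, 1, -47] -> [-5, 11] -> [-2, 14]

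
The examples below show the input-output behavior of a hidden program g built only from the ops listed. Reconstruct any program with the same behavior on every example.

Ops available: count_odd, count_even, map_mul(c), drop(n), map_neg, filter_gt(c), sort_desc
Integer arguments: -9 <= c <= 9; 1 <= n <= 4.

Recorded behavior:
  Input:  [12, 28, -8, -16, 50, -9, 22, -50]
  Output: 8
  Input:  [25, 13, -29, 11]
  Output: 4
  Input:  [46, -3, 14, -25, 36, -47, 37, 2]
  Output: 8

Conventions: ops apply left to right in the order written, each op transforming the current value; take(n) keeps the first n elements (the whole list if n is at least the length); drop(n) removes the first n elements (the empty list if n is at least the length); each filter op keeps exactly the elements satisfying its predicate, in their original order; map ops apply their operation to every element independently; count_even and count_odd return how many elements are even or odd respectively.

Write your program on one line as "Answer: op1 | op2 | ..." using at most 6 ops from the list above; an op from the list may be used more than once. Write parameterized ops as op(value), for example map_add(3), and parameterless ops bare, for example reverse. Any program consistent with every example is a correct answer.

sort_desc | map_neg | sort_desc | map_mul(2) | count_even

Check, running the answer program on each example:
  [12, 28, -8, -16, 50, -9, 22, -50] -> [50, 28, 22, 12, -8, -9, -16, -50] -> [-50, -28, -22, -12, 8, 9, 16, 50] -> [50, 16, 9, 8, -12, -22, -28, -50] -> [100, 32, 18, 16, -24, -44, -56, -100] -> 8
  [25, 13, -29, 11] -> [25, 13, 11, -29] -> [-25, -13, -11, 29] -> [29, -11, -13, -25] -> [58, -22, -26, -50] -> 4
  [46, -3, 14, -25, 36, -47, 37, 2] -> [46, 37, 36, 14, 2, -3, -25, -47] -> [-46, -37, -36, -14, -2, 3, 25, 47] -> [47, 25, 3, -2, -14, -36, -37, -46] -> [94, 50, 6, -4, -28, -72, -74, -92] -> 8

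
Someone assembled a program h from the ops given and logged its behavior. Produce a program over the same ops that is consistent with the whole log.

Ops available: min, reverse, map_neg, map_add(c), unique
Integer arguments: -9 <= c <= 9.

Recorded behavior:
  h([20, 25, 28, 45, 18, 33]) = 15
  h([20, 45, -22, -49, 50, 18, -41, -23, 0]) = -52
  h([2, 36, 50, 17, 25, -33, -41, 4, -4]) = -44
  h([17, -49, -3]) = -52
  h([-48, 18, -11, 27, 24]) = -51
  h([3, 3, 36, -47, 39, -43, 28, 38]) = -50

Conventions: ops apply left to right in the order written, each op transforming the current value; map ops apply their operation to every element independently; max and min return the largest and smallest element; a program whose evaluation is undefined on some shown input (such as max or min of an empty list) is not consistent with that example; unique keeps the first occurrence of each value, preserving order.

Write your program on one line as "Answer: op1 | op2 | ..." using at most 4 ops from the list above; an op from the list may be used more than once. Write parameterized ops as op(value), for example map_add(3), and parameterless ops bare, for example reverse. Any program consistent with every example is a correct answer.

unique | map_add(-3) | reverse | min

Check, running the answer program on each example:
  [20, 25, 28, 45, 18, 33] -> [20, 25, 28, 45, 18, 33] -> [17, 22, 25, 42, 15, 30] -> [30, 15, 42, 25, 22, 17] -> 15
  [20, 45, -22, -49, 50, 18, -41, -23, 0] -> [20, 45, -22, -49, 50, 18, -41, -23, 0] -> [17, 42, -25, -52, 47, 15, -44, -26, -3] -> [-3, -26, -44, 15, 47, -52, -25, 42, 17] -> -52
  [2, 36, 50, 17, 25, -33, -41, 4, -4] -> [2, 36, 50, 17, 25, -33, -41, 4, -4] -> [-1, 33, 47, 14, 22, -36, -44, 1, -7] -> [-7, 1, -44, -36, 22, 14, 47, 33, -1] -> -44
  [17, -49, -3] -> [17, -49, -3] -> [14, -52, -6] -> [-6, -52, 14] -> -52
  [-48, 18, -11, 27, 24] -> [-48, 18, -11, 27, 24] -> [-51, 15, -14, 24, 21] -> [21, 24, -14, 15, -51] -> -51
  [3, 3, 36, -47, 39, -43, 28, 38] -> [3, 36, -47, 39, -43, 28, 38] -> [0, 33, -50, 36, -46, 25, 35] -> [35, 25, -46, 36, -50, 33, 0] -> -50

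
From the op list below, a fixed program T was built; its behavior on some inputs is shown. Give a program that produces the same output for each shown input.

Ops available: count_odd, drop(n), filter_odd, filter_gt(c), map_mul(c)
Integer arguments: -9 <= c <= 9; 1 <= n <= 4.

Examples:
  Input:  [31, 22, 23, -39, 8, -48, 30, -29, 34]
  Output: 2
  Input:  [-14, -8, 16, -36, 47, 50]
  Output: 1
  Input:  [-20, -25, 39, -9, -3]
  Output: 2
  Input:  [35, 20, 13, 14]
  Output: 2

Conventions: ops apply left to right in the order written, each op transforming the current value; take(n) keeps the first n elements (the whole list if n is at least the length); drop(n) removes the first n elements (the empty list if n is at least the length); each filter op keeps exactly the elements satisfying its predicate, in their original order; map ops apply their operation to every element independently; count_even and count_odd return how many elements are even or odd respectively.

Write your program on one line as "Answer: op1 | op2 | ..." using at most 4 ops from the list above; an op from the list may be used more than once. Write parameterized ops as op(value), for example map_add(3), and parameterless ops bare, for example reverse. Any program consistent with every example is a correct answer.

filter_odd | filter_gt(-6) | count_odd

Check, running the answer program on each example:
  [31, 22, 23, -39, 8, -48, 30, -29, 34] -> [31, 23, -39, -29] -> [31, 23] -> 2
  [-14, -8, 16, -36, 47, 50] -> [47] -> [47] -> 1
  [-20, -25, 39, -9, -3] -> [-25, 39, -9, -3] -> [39, -3] -> 2
  [35, 20, 13, 14] -> [35, 13] -> [35, 13] -> 2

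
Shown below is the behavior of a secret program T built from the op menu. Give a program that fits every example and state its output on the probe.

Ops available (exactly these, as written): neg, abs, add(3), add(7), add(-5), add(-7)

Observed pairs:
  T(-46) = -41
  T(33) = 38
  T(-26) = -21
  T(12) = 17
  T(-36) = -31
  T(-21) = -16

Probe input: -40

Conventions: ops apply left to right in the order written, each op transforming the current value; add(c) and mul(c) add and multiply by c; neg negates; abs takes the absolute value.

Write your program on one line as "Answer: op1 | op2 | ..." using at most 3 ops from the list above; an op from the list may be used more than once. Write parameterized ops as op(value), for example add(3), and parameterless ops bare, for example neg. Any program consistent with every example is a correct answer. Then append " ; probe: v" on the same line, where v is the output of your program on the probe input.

neg | add(-5) | neg ; probe: -35

Check, running the answer program on each example:
  -46 -> 46 -> 41 -> -41
  33 -> -33 -> -38 -> 38
  -26 -> 26 -> 21 -> -21
  12 -> -12 -> -17 -> 17
  -36 -> 36 -> 31 -> -31
  -21 -> 21 -> 16 -> -16
  probe: -40 -> 40 -> 35 -> -35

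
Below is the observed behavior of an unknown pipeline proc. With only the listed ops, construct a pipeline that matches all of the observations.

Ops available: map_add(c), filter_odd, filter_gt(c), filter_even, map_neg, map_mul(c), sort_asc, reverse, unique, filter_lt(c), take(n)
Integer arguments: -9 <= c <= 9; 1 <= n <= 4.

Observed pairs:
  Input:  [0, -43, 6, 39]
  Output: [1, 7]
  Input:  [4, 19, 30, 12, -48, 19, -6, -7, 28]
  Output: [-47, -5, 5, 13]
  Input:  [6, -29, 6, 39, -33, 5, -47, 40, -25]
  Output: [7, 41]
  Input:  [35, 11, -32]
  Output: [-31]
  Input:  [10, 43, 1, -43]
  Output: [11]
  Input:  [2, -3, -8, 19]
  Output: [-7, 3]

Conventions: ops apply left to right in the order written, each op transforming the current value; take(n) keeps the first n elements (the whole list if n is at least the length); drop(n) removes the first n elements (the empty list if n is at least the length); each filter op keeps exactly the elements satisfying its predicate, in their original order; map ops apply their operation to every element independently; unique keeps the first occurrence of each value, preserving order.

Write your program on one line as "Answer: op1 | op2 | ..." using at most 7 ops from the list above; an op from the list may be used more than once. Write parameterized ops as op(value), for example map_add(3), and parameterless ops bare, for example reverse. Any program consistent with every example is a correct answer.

reverse | sort_asc | map_add(1) | filter_odd | take(4) | unique

Check, running the answer program on each example:
  [0, -43, 6, 39] -> [39, 6, -43, 0] -> [-43, 0, 6, 39] -> [-42, 1, 7, 40] -> [1, 7] -> [1, 7] -> [1, 7]
  [4, 19, 30, 12, -48, 19, -6, -7, 28] -> [28, -7, -6, 19, -48, 12, 30, 19, 4] -> [-48, -7, -6, 4, 12, 19, 19, 28, 30] -> [-47, -6, -5, 5, 13, 20, 20, 29, 31] -> [-47, -5, 5, 13, 29, 31] -> [-47, -5, 5, 13] -> [-47, -5, 5, 13]
  [6, -29, 6, 39, -33, 5, -47, 40, -25] -> [-25, 40, -47, 5, -33, 39, 6, -29, 6] -> [-47, -33, -29, -25, 5, 6, 6, 39, 40] -> [-46, -32, -28, -24, 6, 7, 7, 40, 41] -> [7, 7, 41] -> [7, 7, 41] -> [7, 41]
  [35, 11, -32] -> [-32, 11, 35] -> [-32, 11, 35] -> [-31, 12, 36] -> [-31] -> [-31] -> [-31]
  [10, 43, 1, -43] -> [-43, 1, 43, 10] -> [-43, 1, 10, 43] -> [-42, 2, 11, 44] -> [11] -> [11] -> [11]
  [2, -3, -8, 19] -> [19, -8, -3, 2] -> [-8, -3, 2, 19] -> [-7, -2, 3, 20] -> [-7, 3] -> [-7, 3] -> [-7, 3]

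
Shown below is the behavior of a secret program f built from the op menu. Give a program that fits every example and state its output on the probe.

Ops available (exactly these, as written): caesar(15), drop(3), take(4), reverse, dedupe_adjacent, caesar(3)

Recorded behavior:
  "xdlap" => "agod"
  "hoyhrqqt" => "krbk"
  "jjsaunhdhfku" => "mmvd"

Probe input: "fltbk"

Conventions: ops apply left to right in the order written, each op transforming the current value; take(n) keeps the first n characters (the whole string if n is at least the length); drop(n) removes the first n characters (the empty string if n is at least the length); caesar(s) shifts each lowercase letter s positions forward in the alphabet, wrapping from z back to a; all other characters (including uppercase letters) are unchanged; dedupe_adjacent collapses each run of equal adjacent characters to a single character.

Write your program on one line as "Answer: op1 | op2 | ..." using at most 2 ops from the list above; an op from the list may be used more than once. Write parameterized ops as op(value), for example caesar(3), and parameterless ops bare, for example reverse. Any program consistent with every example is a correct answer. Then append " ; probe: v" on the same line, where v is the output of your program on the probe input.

caesar(3) | take(4) ; probe: "iowe"

Check, running the answer program on each example:
  "xdlap" -> "agods" -> "agod"
  "hoyhrqqt" -> "krbkuttw" -> "krbk"
  "jjsaunhdhfku" -> "mmvdxqkgkinx" -> "mmvd"
  probe: "fltbk" -> "iowen" -> "iowe"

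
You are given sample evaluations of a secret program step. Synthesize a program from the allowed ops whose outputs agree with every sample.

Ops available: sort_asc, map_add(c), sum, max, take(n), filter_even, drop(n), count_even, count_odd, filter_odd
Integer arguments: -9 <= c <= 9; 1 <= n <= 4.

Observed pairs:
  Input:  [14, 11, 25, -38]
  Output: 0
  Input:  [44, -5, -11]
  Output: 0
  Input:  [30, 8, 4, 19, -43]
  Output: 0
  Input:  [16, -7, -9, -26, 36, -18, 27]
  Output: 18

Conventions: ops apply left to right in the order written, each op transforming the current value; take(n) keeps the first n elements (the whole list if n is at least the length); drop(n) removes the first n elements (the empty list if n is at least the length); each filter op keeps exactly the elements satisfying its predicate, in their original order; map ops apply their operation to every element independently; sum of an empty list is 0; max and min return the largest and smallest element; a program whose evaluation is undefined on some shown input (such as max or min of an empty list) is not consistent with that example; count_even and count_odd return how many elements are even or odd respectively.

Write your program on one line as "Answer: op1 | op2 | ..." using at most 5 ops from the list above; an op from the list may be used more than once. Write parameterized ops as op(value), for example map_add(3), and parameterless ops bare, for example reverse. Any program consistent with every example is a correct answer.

drop(2) | filter_even | drop(1) | sum

Check, running the answer program on each example:
  [14, 11, 25, -38] -> [25, -38] -> [-38] -> [] -> 0
  [44, -5, -11] -> [-11] -> [] -> [] -> 0
  [30, 8, 4, 19, -43] -> [4, 19, -43] -> [4] -> [] -> 0
  [16, -7, -9, -26, 36, -18, 27] -> [-9, -26, 36, -18, 27] -> [-26, 36, -18] -> [36, -18] -> 18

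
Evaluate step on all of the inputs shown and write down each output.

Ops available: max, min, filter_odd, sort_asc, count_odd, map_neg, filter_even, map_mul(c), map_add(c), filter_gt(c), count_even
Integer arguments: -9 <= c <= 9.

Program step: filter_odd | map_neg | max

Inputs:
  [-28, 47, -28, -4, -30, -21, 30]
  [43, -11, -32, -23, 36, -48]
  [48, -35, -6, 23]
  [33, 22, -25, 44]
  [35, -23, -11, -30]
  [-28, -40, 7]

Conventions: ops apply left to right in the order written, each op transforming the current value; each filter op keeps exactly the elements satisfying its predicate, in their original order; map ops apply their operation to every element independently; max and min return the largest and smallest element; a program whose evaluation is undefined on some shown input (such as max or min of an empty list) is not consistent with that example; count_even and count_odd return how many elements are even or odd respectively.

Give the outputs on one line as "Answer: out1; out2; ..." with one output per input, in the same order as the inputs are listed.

Execution, op by op:
  [-28, 47, -28, -4, -30, -21, 30] -> [47, -21] -> [-47, 21] -> 21
  [43, -11, -32, -23, 36, -48] -> [43, -11, -23] -> [-43, 11, 23] -> 23
  [48, -35, -6, 23] -> [-35, 23] -> [35, -23] -> 35
  [33, 22, -25, 44] -> [33, -25] -> [-33, 25] -> 25
  [35, -23, -11, -30] -> [35, -23, -11] -> [-35, 23, 11] -> 23
  [-28, -40, 7] -> [7] -> [-7] -> -7

21; 23; 35; 25; 23; -7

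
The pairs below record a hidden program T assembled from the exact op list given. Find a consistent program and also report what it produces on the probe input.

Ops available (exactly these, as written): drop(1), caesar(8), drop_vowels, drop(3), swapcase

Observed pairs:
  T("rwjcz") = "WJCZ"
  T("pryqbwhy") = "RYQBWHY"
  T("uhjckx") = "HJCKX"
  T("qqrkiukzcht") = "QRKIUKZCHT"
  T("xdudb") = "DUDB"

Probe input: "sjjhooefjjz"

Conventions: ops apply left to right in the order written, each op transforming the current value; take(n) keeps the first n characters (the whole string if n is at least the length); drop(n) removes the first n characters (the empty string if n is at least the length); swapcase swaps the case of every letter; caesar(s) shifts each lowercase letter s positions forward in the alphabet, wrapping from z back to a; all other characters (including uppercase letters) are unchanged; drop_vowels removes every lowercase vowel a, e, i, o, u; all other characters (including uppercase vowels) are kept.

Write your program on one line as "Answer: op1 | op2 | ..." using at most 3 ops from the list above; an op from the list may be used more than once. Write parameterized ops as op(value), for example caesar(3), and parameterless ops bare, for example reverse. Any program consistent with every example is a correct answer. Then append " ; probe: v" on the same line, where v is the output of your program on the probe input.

drop(1) | swapcase ; probe: "JJHOOEFJJZ"

Check, running the answer program on each example:
  "rwjcz" -> "wjcz" -> "WJCZ"
  "pryqbwhy" -> "ryqbwhy" -> "RYQBWHY"
  "uhjckx" -> "hjckx" -> "HJCKX"
  "qqrkiukzcht" -> "qrkiukzcht" -> "QRKIUKZCHT"
  "xdudb" -> "dudb" -> "DUDB"
  probe: "sjjhooefjjz" -> "jjhooefjjz" -> "JJHOOEFJJZ"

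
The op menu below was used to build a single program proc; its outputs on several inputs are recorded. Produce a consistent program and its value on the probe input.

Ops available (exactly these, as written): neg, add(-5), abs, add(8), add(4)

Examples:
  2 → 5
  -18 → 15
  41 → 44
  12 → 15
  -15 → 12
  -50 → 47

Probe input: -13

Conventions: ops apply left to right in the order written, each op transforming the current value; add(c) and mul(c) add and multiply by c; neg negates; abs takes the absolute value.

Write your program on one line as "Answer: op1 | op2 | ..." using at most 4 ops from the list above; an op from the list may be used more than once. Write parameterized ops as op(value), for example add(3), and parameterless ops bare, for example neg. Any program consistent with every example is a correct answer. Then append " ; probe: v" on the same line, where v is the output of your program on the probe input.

add(8) | add(-5) | abs ; probe: 10

Check, running the answer program on each example:
  2 -> 10 -> 5 -> 5
  -18 -> -10 -> -15 -> 15
  41 -> 49 -> 44 -> 44
  12 -> 20 -> 15 -> 15
  -15 -> -7 -> -12 -> 12
  -50 -> -42 -> -47 -> 47
  probe: -13 -> -5 -> -10 -> 10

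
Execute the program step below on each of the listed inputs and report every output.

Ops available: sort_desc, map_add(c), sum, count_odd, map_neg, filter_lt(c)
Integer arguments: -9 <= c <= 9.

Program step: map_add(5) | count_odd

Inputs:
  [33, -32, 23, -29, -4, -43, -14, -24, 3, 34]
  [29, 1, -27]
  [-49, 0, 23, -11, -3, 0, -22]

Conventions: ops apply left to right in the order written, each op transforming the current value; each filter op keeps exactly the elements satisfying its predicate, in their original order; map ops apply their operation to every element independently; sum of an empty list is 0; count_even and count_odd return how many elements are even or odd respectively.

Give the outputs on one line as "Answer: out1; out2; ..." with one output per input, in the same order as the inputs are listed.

Execution, op by op:
  [33, -32, 23, -29, -4, -43, -14, -24, 3, 34] -> [38, -27, 28, -24, 1, -38, -9, -19, 8, 39] -> 5
  [29, 1, -27] -> [34, 6, -22] -> 0
  [-49, 0, 23, -11, -3, 0, -22] -> [-44, 5, 28, -6, 2, 5, -17] -> 3

5; 0; 3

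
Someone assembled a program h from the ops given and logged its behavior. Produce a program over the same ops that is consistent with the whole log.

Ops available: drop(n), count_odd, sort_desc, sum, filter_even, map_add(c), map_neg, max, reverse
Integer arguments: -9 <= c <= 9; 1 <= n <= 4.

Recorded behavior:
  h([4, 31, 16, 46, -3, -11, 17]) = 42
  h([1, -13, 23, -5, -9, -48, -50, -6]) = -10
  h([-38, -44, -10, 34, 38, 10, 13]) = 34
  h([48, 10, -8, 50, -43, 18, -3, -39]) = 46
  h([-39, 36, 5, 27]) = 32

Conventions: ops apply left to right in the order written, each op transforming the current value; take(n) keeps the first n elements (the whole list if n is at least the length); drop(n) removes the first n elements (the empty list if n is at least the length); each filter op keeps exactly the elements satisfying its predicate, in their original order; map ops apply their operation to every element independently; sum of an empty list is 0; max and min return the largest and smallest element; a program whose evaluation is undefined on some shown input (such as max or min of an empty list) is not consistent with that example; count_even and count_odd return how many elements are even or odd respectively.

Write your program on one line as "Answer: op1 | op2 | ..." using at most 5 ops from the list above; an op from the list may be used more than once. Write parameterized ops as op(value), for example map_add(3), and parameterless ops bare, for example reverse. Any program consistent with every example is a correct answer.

map_add(-4) | map_neg | filter_even | map_neg | max

Check, running the answer program on each example:
  [4, 31, 16, 46, -3, -11, 17] -> [0, 27, 12, 42, -7, -15, 13] -> [0, -27, -12, -42, 7, 15, -13] -> [0, -12, -42] -> [0, 12, 42] -> 42
  [1, -13, 23, -5, -9, -48, -50, -6] -> [-3, -17, 19, -9, -13, -52, -54, -10] -> [3, 17, -19, 9, 13, 52, 54, 10] -> [52, 54, 10] -> [-52, -54, -10] -> -10
  [-38, -44, -10, 34, 38, 10, 13] -> [-42, -48, -14, 30, 34, 6, 9] -> [42, 48, 14, -30, -34, -6, -9] -> [42, 48, 14, -30, -34, -6] -> [-42, -48, -14, 30, 34, 6] -> 34
  [48, 10, -8, 50, -43, 18, -3, -39] -> [44, 6, -12, 46, -47, 14, -7, -43] -> [-44, -6, 12, -46, 47, -14, 7, 43] -> [-44, -6, 12, -46, -14] -> [44, 6, -12, 46, 14] -> 46
  [-39, 36, 5, 27] -> [-43, 32, 1, 23] -> [43, -32, -1, -23] -> [-32] -> [32] -> 32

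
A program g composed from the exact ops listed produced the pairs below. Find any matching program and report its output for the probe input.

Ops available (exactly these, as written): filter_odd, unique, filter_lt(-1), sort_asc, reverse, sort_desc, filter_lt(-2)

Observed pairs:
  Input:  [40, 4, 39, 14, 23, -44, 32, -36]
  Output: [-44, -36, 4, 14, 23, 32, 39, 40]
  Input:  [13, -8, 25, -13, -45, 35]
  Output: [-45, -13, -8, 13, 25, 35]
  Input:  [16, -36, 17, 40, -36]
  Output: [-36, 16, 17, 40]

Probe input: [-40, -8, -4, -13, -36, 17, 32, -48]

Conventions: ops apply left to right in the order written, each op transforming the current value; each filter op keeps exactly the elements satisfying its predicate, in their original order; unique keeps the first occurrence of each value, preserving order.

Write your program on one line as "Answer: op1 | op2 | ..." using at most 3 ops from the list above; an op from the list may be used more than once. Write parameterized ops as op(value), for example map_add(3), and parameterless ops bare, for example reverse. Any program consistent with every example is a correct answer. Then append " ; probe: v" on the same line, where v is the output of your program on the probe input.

sort_desc | unique | sort_asc ; probe: [-48, -40, -36, -13, -8, -4, 17, 32]

Check, running the answer program on each example:
  [40, 4, 39, 14, 23, -44, 32, -36] -> [40, 39, 32, 23, 14, 4, -36, -44] -> [40, 39, 32, 23, 14, 4, -36, -44] -> [-44, -36, 4, 14, 23, 32, 39, 40]
  [13, -8, 25, -13, -45, 35] -> [35, 25, 13, -8, -13, -45] -> [35, 25, 13, -8, -13, -45] -> [-45, -13, -8, 13, 25, 35]
  [16, -36, 17, 40, -36] -> [40, 17, 16, -36, -36] -> [40, 17, 16, -36] -> [-36, 16, 17, 40]
  probe: [-40, -8, -4, -13, -36, 17, 32, -48] -> [32, 17, -4, -8, -13, -36, -40, -48] -> [32, 17, -4, -8, -13, -36, -40, -48] -> [-48, -40, -36, -13, -8, -4, 17, 32]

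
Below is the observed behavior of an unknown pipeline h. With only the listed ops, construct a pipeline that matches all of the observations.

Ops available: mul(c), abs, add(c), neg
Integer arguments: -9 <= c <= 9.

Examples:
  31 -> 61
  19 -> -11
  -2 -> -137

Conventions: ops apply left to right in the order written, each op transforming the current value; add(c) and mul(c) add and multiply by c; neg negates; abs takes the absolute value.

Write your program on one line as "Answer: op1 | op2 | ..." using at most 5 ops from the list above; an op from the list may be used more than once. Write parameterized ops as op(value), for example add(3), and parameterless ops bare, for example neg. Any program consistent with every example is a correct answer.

add(-7) | add(-8) | add(-6) | mul(6) | add(1)

Check, running the answer program on each example:
  31 -> 24 -> 16 -> 10 -> 60 -> 61
  19 -> 12 -> 4 -> -2 -> -12 -> -11
  -2 -> -9 -> -17 -> -23 -> -138 -> -137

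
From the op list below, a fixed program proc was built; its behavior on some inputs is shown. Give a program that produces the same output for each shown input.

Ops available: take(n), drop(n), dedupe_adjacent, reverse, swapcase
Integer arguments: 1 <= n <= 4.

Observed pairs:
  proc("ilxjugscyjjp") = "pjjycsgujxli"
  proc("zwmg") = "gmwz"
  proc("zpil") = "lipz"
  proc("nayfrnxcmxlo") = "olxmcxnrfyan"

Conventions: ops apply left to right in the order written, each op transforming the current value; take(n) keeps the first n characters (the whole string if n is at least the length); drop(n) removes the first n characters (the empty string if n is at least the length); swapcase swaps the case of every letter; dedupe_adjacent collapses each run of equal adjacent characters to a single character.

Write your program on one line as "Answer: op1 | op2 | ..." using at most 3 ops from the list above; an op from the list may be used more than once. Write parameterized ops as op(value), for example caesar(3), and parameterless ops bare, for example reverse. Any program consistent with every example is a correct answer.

swapcase | reverse | swapcase

Check, running the answer program on each example:
  "ilxjugscyjjp" -> "ILXJUGSCYJJP" -> "PJJYCSGUJXLI" -> "pjjycsgujxli"
  "zwmg" -> "ZWMG" -> "GMWZ" -> "gmwz"
  "zpil" -> "ZPIL" -> "LIPZ" -> "lipz"
  "nayfrnxcmxlo" -> "NAYFRNXCMXLO" -> "OLXMCXNRFYAN" -> "olxmcxnrfyan"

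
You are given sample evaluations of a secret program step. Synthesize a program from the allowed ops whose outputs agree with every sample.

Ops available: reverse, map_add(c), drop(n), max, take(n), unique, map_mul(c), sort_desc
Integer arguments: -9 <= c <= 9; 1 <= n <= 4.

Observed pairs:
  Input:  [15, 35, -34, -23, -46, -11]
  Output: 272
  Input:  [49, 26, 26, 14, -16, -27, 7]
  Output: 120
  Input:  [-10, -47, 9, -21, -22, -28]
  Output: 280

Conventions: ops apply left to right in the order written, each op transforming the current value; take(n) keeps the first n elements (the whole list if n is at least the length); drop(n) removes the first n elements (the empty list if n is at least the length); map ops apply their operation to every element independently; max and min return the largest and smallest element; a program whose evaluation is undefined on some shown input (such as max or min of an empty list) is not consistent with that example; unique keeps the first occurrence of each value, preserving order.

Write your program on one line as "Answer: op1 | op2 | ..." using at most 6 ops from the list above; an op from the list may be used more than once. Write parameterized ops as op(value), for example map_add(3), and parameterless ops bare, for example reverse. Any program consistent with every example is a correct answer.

map_add(7) | map_add(5) | map_mul(-8) | reverse | max

Check, running the answer program on each example:
  [15, 35, -34, -23, -46, -11] -> [22, 42, -27, -16, -39, -4] -> [27, 47, -22, -11, -34, 1] -> [-216, -376, 176, 88, 272, -8] -> [-8, 272, 88, 176, -376, -216] -> 272
  [49, 26, 26, 14, -16, -27, 7] -> [56, 33, 33, 21, -9, -20, 14] -> [61, 38, 38, 26, -4, -15, 19] -> [-488, -304, -304, -208, 32, 120, -152] -> [-152, 120, 32, -208, -304, -304, -488] -> 120
  [-10, -47, 9, -21, -22, -28] -> [-3, -40, 16, -14, -15, -21] -> [2, -35, 21, -9, -10, -16] -> [-16, 280, -168, 72, 80, 128] -> [128, 80, 72, -168, 280, -16] -> 280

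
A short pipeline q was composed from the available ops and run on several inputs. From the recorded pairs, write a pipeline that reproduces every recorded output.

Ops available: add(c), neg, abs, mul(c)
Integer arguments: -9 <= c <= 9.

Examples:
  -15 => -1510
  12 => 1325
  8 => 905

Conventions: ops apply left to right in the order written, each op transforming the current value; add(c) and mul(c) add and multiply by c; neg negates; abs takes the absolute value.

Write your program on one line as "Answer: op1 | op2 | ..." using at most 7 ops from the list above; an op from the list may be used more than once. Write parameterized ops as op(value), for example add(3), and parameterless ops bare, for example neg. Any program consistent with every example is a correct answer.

mul(7) | mul(-3) | add(-9) | add(-4) | mul(5) | neg

Check, running the answer program on each example:
  -15 -> -105 -> 315 -> 306 -> 302 -> 1510 -> -1510
  12 -> 84 -> -252 -> -261 -> -265 -> -1325 -> 1325
  8 -> 56 -> -168 -> -177 -> -181 -> -905 -> 905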